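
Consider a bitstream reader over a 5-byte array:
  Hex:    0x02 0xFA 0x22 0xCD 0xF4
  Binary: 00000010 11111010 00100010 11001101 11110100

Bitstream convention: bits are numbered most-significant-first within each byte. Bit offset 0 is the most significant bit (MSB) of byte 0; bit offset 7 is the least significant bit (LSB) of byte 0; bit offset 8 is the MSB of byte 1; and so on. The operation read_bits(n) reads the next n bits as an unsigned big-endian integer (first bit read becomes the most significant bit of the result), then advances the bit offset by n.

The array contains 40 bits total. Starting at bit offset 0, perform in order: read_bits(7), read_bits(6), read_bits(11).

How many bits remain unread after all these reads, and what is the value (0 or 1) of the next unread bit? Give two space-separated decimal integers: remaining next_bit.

Answer: 16 1

Derivation:
Read 1: bits[0:7] width=7 -> value=1 (bin 0000001); offset now 7 = byte 0 bit 7; 33 bits remain
Read 2: bits[7:13] width=6 -> value=31 (bin 011111); offset now 13 = byte 1 bit 5; 27 bits remain
Read 3: bits[13:24] width=11 -> value=546 (bin 01000100010); offset now 24 = byte 3 bit 0; 16 bits remain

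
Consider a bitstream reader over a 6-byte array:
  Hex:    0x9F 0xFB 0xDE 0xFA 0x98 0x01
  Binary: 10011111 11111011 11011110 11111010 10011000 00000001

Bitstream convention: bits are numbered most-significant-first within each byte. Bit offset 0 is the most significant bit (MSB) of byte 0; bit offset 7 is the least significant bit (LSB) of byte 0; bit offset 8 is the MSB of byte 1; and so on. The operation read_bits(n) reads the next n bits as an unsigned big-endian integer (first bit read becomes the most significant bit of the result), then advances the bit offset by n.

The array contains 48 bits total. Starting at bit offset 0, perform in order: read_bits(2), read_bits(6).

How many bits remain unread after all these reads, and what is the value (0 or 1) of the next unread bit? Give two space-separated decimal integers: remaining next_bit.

Answer: 40 1

Derivation:
Read 1: bits[0:2] width=2 -> value=2 (bin 10); offset now 2 = byte 0 bit 2; 46 bits remain
Read 2: bits[2:8] width=6 -> value=31 (bin 011111); offset now 8 = byte 1 bit 0; 40 bits remain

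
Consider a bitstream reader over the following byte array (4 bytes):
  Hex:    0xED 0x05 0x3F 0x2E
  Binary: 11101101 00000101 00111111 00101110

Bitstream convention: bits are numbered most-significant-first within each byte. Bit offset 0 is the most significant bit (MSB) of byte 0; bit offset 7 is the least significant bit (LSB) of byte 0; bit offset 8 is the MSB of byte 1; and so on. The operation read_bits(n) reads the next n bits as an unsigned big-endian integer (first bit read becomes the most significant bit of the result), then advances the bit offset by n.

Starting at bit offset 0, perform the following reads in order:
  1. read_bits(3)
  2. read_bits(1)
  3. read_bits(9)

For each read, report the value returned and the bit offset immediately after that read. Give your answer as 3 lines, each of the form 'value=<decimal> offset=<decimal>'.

Read 1: bits[0:3] width=3 -> value=7 (bin 111); offset now 3 = byte 0 bit 3; 29 bits remain
Read 2: bits[3:4] width=1 -> value=0 (bin 0); offset now 4 = byte 0 bit 4; 28 bits remain
Read 3: bits[4:13] width=9 -> value=416 (bin 110100000); offset now 13 = byte 1 bit 5; 19 bits remain

Answer: value=7 offset=3
value=0 offset=4
value=416 offset=13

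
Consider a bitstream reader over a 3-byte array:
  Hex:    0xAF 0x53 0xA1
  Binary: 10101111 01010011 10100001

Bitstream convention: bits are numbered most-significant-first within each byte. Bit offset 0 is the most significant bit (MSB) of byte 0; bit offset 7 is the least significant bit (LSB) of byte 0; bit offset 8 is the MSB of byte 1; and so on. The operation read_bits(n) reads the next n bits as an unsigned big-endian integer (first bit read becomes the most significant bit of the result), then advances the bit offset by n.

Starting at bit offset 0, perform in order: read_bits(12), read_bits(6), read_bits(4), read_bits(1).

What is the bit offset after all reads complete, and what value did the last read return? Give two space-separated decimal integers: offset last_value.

Read 1: bits[0:12] width=12 -> value=2805 (bin 101011110101); offset now 12 = byte 1 bit 4; 12 bits remain
Read 2: bits[12:18] width=6 -> value=14 (bin 001110); offset now 18 = byte 2 bit 2; 6 bits remain
Read 3: bits[18:22] width=4 -> value=8 (bin 1000); offset now 22 = byte 2 bit 6; 2 bits remain
Read 4: bits[22:23] width=1 -> value=0 (bin 0); offset now 23 = byte 2 bit 7; 1 bits remain

Answer: 23 0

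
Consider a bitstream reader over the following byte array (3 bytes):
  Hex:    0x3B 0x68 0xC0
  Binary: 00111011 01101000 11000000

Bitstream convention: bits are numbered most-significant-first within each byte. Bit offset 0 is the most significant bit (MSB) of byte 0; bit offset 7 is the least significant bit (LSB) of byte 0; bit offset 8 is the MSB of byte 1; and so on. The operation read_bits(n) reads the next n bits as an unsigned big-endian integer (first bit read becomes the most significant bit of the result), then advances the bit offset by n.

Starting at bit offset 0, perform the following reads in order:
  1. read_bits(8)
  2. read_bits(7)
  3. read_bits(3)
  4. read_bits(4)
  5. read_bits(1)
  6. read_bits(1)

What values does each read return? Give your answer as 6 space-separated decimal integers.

Read 1: bits[0:8] width=8 -> value=59 (bin 00111011); offset now 8 = byte 1 bit 0; 16 bits remain
Read 2: bits[8:15] width=7 -> value=52 (bin 0110100); offset now 15 = byte 1 bit 7; 9 bits remain
Read 3: bits[15:18] width=3 -> value=3 (bin 011); offset now 18 = byte 2 bit 2; 6 bits remain
Read 4: bits[18:22] width=4 -> value=0 (bin 0000); offset now 22 = byte 2 bit 6; 2 bits remain
Read 5: bits[22:23] width=1 -> value=0 (bin 0); offset now 23 = byte 2 bit 7; 1 bits remain
Read 6: bits[23:24] width=1 -> value=0 (bin 0); offset now 24 = byte 3 bit 0; 0 bits remain

Answer: 59 52 3 0 0 0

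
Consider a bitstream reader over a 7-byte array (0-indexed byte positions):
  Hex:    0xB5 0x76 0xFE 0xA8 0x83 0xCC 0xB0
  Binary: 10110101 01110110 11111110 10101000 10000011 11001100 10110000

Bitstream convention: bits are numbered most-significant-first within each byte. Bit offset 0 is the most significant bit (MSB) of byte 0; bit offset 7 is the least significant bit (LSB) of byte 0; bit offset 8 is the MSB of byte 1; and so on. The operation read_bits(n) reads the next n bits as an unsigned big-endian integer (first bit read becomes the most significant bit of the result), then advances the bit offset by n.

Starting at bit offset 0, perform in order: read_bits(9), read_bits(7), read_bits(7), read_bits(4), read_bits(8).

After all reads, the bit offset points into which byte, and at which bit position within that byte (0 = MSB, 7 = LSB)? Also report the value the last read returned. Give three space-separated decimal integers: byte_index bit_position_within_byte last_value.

Read 1: bits[0:9] width=9 -> value=362 (bin 101101010); offset now 9 = byte 1 bit 1; 47 bits remain
Read 2: bits[9:16] width=7 -> value=118 (bin 1110110); offset now 16 = byte 2 bit 0; 40 bits remain
Read 3: bits[16:23] width=7 -> value=127 (bin 1111111); offset now 23 = byte 2 bit 7; 33 bits remain
Read 4: bits[23:27] width=4 -> value=5 (bin 0101); offset now 27 = byte 3 bit 3; 29 bits remain
Read 5: bits[27:35] width=8 -> value=68 (bin 01000100); offset now 35 = byte 4 bit 3; 21 bits remain

Answer: 4 3 68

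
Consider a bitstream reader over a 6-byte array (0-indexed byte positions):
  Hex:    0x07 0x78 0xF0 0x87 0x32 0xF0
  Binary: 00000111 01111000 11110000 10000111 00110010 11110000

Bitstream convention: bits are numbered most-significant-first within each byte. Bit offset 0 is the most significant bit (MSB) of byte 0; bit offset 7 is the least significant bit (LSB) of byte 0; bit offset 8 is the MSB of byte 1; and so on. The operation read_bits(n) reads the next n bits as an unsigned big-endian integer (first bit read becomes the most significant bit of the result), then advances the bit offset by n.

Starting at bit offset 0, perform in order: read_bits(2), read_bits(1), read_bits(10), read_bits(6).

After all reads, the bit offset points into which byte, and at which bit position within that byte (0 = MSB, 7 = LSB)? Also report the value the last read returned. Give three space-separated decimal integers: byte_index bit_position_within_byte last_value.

Read 1: bits[0:2] width=2 -> value=0 (bin 00); offset now 2 = byte 0 bit 2; 46 bits remain
Read 2: bits[2:3] width=1 -> value=0 (bin 0); offset now 3 = byte 0 bit 3; 45 bits remain
Read 3: bits[3:13] width=10 -> value=239 (bin 0011101111); offset now 13 = byte 1 bit 5; 35 bits remain
Read 4: bits[13:19] width=6 -> value=7 (bin 000111); offset now 19 = byte 2 bit 3; 29 bits remain

Answer: 2 3 7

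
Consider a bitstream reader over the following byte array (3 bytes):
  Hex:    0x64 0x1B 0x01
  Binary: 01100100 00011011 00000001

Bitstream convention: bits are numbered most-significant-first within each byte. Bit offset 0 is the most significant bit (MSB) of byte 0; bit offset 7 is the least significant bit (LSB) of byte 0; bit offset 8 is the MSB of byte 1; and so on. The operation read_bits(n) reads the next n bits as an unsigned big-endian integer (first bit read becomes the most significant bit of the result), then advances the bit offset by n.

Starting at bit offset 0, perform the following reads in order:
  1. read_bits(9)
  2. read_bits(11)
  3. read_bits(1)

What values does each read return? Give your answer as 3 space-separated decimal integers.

Read 1: bits[0:9] width=9 -> value=200 (bin 011001000); offset now 9 = byte 1 bit 1; 15 bits remain
Read 2: bits[9:20] width=11 -> value=432 (bin 00110110000); offset now 20 = byte 2 bit 4; 4 bits remain
Read 3: bits[20:21] width=1 -> value=0 (bin 0); offset now 21 = byte 2 bit 5; 3 bits remain

Answer: 200 432 0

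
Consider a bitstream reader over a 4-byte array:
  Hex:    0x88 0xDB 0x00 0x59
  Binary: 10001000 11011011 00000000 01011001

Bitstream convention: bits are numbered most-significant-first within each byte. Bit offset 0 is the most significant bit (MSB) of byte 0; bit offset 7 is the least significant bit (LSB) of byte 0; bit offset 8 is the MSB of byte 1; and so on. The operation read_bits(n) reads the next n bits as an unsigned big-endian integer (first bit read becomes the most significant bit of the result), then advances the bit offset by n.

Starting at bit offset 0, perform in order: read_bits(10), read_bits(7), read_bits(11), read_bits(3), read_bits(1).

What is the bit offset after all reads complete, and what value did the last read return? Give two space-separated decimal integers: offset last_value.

Answer: 32 1

Derivation:
Read 1: bits[0:10] width=10 -> value=547 (bin 1000100011); offset now 10 = byte 1 bit 2; 22 bits remain
Read 2: bits[10:17] width=7 -> value=54 (bin 0110110); offset now 17 = byte 2 bit 1; 15 bits remain
Read 3: bits[17:28] width=11 -> value=5 (bin 00000000101); offset now 28 = byte 3 bit 4; 4 bits remain
Read 4: bits[28:31] width=3 -> value=4 (bin 100); offset now 31 = byte 3 bit 7; 1 bits remain
Read 5: bits[31:32] width=1 -> value=1 (bin 1); offset now 32 = byte 4 bit 0; 0 bits remain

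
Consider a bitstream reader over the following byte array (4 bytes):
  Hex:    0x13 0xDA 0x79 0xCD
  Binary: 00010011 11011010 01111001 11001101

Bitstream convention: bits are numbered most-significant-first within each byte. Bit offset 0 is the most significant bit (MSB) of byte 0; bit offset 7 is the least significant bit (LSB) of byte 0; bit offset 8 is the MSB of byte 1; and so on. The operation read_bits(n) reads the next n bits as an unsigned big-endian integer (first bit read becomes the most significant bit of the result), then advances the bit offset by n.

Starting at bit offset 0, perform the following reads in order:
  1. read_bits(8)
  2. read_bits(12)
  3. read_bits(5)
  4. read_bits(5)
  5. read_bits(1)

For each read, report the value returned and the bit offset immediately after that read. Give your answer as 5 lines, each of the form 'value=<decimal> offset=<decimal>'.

Read 1: bits[0:8] width=8 -> value=19 (bin 00010011); offset now 8 = byte 1 bit 0; 24 bits remain
Read 2: bits[8:20] width=12 -> value=3495 (bin 110110100111); offset now 20 = byte 2 bit 4; 12 bits remain
Read 3: bits[20:25] width=5 -> value=19 (bin 10011); offset now 25 = byte 3 bit 1; 7 bits remain
Read 4: bits[25:30] width=5 -> value=19 (bin 10011); offset now 30 = byte 3 bit 6; 2 bits remain
Read 5: bits[30:31] width=1 -> value=0 (bin 0); offset now 31 = byte 3 bit 7; 1 bits remain

Answer: value=19 offset=8
value=3495 offset=20
value=19 offset=25
value=19 offset=30
value=0 offset=31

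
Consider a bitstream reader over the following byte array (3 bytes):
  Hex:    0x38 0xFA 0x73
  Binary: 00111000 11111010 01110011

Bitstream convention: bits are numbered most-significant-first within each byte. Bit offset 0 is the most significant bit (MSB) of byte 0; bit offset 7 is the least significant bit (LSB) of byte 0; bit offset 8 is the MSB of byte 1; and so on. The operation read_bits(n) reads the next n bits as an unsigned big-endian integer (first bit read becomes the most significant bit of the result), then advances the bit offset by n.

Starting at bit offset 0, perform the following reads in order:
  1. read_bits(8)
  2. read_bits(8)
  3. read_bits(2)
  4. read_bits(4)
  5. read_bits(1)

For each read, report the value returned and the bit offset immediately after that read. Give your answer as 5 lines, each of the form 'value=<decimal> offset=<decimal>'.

Answer: value=56 offset=8
value=250 offset=16
value=1 offset=18
value=12 offset=22
value=1 offset=23

Derivation:
Read 1: bits[0:8] width=8 -> value=56 (bin 00111000); offset now 8 = byte 1 bit 0; 16 bits remain
Read 2: bits[8:16] width=8 -> value=250 (bin 11111010); offset now 16 = byte 2 bit 0; 8 bits remain
Read 3: bits[16:18] width=2 -> value=1 (bin 01); offset now 18 = byte 2 bit 2; 6 bits remain
Read 4: bits[18:22] width=4 -> value=12 (bin 1100); offset now 22 = byte 2 bit 6; 2 bits remain
Read 5: bits[22:23] width=1 -> value=1 (bin 1); offset now 23 = byte 2 bit 7; 1 bits remain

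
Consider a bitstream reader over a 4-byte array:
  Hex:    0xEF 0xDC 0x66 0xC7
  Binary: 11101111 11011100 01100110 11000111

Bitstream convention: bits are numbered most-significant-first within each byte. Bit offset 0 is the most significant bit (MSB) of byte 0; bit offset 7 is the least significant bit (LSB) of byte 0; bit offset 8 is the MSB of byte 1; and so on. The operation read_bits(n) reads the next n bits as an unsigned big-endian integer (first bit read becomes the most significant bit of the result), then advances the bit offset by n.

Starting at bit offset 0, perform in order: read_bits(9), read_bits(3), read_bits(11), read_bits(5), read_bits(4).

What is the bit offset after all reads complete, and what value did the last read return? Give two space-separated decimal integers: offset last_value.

Read 1: bits[0:9] width=9 -> value=479 (bin 111011111); offset now 9 = byte 1 bit 1; 23 bits remain
Read 2: bits[9:12] width=3 -> value=5 (bin 101); offset now 12 = byte 1 bit 4; 20 bits remain
Read 3: bits[12:23] width=11 -> value=1587 (bin 11000110011); offset now 23 = byte 2 bit 7; 9 bits remain
Read 4: bits[23:28] width=5 -> value=12 (bin 01100); offset now 28 = byte 3 bit 4; 4 bits remain
Read 5: bits[28:32] width=4 -> value=7 (bin 0111); offset now 32 = byte 4 bit 0; 0 bits remain

Answer: 32 7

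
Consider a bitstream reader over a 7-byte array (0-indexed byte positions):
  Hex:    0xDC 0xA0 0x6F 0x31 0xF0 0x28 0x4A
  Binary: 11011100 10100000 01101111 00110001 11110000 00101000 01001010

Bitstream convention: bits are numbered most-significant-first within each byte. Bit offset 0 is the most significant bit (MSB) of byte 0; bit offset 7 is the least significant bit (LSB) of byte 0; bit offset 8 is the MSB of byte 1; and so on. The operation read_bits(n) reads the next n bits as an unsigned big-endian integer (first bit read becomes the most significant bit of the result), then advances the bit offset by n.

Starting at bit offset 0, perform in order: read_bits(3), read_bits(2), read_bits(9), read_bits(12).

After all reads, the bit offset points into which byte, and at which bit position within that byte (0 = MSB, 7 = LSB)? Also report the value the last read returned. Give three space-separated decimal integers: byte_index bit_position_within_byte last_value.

Read 1: bits[0:3] width=3 -> value=6 (bin 110); offset now 3 = byte 0 bit 3; 53 bits remain
Read 2: bits[3:5] width=2 -> value=3 (bin 11); offset now 5 = byte 0 bit 5; 51 bits remain
Read 3: bits[5:14] width=9 -> value=296 (bin 100101000); offset now 14 = byte 1 bit 6; 42 bits remain
Read 4: bits[14:26] width=12 -> value=444 (bin 000110111100); offset now 26 = byte 3 bit 2; 30 bits remain

Answer: 3 2 444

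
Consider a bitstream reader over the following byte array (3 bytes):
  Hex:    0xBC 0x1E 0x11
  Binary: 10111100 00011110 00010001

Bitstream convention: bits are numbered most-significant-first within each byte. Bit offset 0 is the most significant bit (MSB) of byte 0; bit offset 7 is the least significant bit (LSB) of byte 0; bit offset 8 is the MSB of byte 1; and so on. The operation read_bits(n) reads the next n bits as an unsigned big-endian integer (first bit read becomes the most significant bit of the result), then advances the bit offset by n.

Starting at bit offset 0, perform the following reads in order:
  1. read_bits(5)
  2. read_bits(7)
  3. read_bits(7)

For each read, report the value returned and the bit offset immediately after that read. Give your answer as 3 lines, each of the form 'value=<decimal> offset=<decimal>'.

Read 1: bits[0:5] width=5 -> value=23 (bin 10111); offset now 5 = byte 0 bit 5; 19 bits remain
Read 2: bits[5:12] width=7 -> value=65 (bin 1000001); offset now 12 = byte 1 bit 4; 12 bits remain
Read 3: bits[12:19] width=7 -> value=112 (bin 1110000); offset now 19 = byte 2 bit 3; 5 bits remain

Answer: value=23 offset=5
value=65 offset=12
value=112 offset=19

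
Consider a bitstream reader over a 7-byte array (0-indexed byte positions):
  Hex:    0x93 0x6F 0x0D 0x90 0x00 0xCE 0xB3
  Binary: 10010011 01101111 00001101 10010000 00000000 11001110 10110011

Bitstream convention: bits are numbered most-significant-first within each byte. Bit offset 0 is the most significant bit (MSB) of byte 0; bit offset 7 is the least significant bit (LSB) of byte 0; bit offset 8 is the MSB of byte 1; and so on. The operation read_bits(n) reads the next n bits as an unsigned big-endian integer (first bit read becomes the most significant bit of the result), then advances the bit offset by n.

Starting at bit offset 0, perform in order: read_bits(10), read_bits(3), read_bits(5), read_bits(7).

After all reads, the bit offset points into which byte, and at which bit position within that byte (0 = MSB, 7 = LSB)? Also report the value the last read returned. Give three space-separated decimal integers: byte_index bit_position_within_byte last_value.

Read 1: bits[0:10] width=10 -> value=589 (bin 1001001101); offset now 10 = byte 1 bit 2; 46 bits remain
Read 2: bits[10:13] width=3 -> value=5 (bin 101); offset now 13 = byte 1 bit 5; 43 bits remain
Read 3: bits[13:18] width=5 -> value=28 (bin 11100); offset now 18 = byte 2 bit 2; 38 bits remain
Read 4: bits[18:25] width=7 -> value=27 (bin 0011011); offset now 25 = byte 3 bit 1; 31 bits remain

Answer: 3 1 27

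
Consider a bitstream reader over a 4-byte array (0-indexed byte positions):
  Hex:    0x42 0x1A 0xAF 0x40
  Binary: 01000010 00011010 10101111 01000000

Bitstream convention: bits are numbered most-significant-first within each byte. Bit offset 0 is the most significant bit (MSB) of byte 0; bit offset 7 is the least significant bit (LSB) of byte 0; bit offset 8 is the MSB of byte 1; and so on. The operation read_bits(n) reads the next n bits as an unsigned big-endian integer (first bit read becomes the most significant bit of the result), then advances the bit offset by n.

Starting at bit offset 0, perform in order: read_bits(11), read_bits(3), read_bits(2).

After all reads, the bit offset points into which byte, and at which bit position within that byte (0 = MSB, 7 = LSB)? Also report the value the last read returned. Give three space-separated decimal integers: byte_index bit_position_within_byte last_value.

Answer: 2 0 2

Derivation:
Read 1: bits[0:11] width=11 -> value=528 (bin 01000010000); offset now 11 = byte 1 bit 3; 21 bits remain
Read 2: bits[11:14] width=3 -> value=6 (bin 110); offset now 14 = byte 1 bit 6; 18 bits remain
Read 3: bits[14:16] width=2 -> value=2 (bin 10); offset now 16 = byte 2 bit 0; 16 bits remain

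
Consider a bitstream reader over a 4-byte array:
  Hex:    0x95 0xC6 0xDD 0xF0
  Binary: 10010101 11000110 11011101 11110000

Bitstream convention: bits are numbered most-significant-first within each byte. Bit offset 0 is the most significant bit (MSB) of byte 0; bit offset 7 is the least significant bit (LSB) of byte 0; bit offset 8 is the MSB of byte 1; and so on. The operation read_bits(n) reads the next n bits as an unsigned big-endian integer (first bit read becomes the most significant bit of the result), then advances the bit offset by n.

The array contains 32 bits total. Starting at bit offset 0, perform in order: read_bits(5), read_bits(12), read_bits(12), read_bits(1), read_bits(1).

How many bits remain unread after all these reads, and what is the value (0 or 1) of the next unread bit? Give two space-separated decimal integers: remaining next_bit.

Read 1: bits[0:5] width=5 -> value=18 (bin 10010); offset now 5 = byte 0 bit 5; 27 bits remain
Read 2: bits[5:17] width=12 -> value=2957 (bin 101110001101); offset now 17 = byte 2 bit 1; 15 bits remain
Read 3: bits[17:29] width=12 -> value=3006 (bin 101110111110); offset now 29 = byte 3 bit 5; 3 bits remain
Read 4: bits[29:30] width=1 -> value=0 (bin 0); offset now 30 = byte 3 bit 6; 2 bits remain
Read 5: bits[30:31] width=1 -> value=0 (bin 0); offset now 31 = byte 3 bit 7; 1 bits remain

Answer: 1 0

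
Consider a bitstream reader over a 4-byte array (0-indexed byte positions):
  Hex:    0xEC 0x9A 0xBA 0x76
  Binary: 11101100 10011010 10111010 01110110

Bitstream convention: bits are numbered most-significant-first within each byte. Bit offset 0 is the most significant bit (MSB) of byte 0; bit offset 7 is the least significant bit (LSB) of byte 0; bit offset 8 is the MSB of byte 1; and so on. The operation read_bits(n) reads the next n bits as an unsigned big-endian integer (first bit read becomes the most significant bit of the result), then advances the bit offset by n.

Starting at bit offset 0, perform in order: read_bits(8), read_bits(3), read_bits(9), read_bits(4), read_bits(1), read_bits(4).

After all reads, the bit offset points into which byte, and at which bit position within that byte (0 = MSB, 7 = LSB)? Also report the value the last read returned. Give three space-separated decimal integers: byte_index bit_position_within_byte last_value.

Read 1: bits[0:8] width=8 -> value=236 (bin 11101100); offset now 8 = byte 1 bit 0; 24 bits remain
Read 2: bits[8:11] width=3 -> value=4 (bin 100); offset now 11 = byte 1 bit 3; 21 bits remain
Read 3: bits[11:20] width=9 -> value=427 (bin 110101011); offset now 20 = byte 2 bit 4; 12 bits remain
Read 4: bits[20:24] width=4 -> value=10 (bin 1010); offset now 24 = byte 3 bit 0; 8 bits remain
Read 5: bits[24:25] width=1 -> value=0 (bin 0); offset now 25 = byte 3 bit 1; 7 bits remain
Read 6: bits[25:29] width=4 -> value=14 (bin 1110); offset now 29 = byte 3 bit 5; 3 bits remain

Answer: 3 5 14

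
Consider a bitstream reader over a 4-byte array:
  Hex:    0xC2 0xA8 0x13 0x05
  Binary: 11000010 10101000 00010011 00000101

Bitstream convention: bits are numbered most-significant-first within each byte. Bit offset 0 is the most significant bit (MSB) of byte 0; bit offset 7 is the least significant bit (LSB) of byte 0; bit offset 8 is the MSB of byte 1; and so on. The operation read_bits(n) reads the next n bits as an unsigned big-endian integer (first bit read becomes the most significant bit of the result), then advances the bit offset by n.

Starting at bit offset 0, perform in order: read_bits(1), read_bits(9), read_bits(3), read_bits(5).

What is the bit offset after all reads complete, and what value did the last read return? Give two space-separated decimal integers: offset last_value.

Answer: 18 0

Derivation:
Read 1: bits[0:1] width=1 -> value=1 (bin 1); offset now 1 = byte 0 bit 1; 31 bits remain
Read 2: bits[1:10] width=9 -> value=266 (bin 100001010); offset now 10 = byte 1 bit 2; 22 bits remain
Read 3: bits[10:13] width=3 -> value=5 (bin 101); offset now 13 = byte 1 bit 5; 19 bits remain
Read 4: bits[13:18] width=5 -> value=0 (bin 00000); offset now 18 = byte 2 bit 2; 14 bits remain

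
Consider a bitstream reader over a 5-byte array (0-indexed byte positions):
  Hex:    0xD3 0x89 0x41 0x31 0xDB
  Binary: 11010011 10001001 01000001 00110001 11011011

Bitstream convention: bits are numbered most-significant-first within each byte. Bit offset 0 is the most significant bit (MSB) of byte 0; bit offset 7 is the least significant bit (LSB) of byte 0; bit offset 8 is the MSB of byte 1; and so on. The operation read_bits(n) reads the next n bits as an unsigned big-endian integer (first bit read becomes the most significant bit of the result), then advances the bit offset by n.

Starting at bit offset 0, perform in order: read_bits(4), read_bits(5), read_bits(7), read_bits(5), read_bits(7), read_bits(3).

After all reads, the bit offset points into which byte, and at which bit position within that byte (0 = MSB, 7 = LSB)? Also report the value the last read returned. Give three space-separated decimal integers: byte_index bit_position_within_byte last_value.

Answer: 3 7 0

Derivation:
Read 1: bits[0:4] width=4 -> value=13 (bin 1101); offset now 4 = byte 0 bit 4; 36 bits remain
Read 2: bits[4:9] width=5 -> value=7 (bin 00111); offset now 9 = byte 1 bit 1; 31 bits remain
Read 3: bits[9:16] width=7 -> value=9 (bin 0001001); offset now 16 = byte 2 bit 0; 24 bits remain
Read 4: bits[16:21] width=5 -> value=8 (bin 01000); offset now 21 = byte 2 bit 5; 19 bits remain
Read 5: bits[21:28] width=7 -> value=19 (bin 0010011); offset now 28 = byte 3 bit 4; 12 bits remain
Read 6: bits[28:31] width=3 -> value=0 (bin 000); offset now 31 = byte 3 bit 7; 9 bits remain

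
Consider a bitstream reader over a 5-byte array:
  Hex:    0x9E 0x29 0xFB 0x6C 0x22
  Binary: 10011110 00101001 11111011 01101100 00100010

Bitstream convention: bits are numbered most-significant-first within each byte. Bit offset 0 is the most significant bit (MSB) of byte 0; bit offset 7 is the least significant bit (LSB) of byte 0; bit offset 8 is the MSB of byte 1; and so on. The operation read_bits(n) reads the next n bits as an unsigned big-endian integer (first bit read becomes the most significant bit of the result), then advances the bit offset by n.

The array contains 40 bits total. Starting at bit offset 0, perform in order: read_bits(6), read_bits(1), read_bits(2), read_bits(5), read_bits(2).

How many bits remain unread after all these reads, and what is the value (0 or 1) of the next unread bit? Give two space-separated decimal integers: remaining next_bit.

Read 1: bits[0:6] width=6 -> value=39 (bin 100111); offset now 6 = byte 0 bit 6; 34 bits remain
Read 2: bits[6:7] width=1 -> value=1 (bin 1); offset now 7 = byte 0 bit 7; 33 bits remain
Read 3: bits[7:9] width=2 -> value=0 (bin 00); offset now 9 = byte 1 bit 1; 31 bits remain
Read 4: bits[9:14] width=5 -> value=10 (bin 01010); offset now 14 = byte 1 bit 6; 26 bits remain
Read 5: bits[14:16] width=2 -> value=1 (bin 01); offset now 16 = byte 2 bit 0; 24 bits remain

Answer: 24 1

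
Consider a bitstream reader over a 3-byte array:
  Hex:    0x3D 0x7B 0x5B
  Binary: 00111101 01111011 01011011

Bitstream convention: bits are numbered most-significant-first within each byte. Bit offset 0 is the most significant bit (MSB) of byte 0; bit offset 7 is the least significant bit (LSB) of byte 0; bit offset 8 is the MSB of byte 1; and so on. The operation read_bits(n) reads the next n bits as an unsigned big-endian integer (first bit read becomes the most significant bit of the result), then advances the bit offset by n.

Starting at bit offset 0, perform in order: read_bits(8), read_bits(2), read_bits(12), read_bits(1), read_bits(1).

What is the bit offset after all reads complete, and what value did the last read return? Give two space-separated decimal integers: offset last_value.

Read 1: bits[0:8] width=8 -> value=61 (bin 00111101); offset now 8 = byte 1 bit 0; 16 bits remain
Read 2: bits[8:10] width=2 -> value=1 (bin 01); offset now 10 = byte 1 bit 2; 14 bits remain
Read 3: bits[10:22] width=12 -> value=3798 (bin 111011010110); offset now 22 = byte 2 bit 6; 2 bits remain
Read 4: bits[22:23] width=1 -> value=1 (bin 1); offset now 23 = byte 2 bit 7; 1 bits remain
Read 5: bits[23:24] width=1 -> value=1 (bin 1); offset now 24 = byte 3 bit 0; 0 bits remain

Answer: 24 1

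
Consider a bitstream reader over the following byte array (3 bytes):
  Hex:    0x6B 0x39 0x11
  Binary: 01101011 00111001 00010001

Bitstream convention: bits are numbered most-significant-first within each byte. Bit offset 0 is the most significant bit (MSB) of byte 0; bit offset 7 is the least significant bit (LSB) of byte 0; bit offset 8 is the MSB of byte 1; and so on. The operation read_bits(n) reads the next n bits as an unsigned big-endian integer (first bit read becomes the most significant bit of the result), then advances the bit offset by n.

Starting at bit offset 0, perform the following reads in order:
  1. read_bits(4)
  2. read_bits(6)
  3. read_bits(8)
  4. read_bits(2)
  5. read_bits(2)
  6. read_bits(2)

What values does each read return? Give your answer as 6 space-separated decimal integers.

Answer: 6 44 228 1 0 1

Derivation:
Read 1: bits[0:4] width=4 -> value=6 (bin 0110); offset now 4 = byte 0 bit 4; 20 bits remain
Read 2: bits[4:10] width=6 -> value=44 (bin 101100); offset now 10 = byte 1 bit 2; 14 bits remain
Read 3: bits[10:18] width=8 -> value=228 (bin 11100100); offset now 18 = byte 2 bit 2; 6 bits remain
Read 4: bits[18:20] width=2 -> value=1 (bin 01); offset now 20 = byte 2 bit 4; 4 bits remain
Read 5: bits[20:22] width=2 -> value=0 (bin 00); offset now 22 = byte 2 bit 6; 2 bits remain
Read 6: bits[22:24] width=2 -> value=1 (bin 01); offset now 24 = byte 3 bit 0; 0 bits remain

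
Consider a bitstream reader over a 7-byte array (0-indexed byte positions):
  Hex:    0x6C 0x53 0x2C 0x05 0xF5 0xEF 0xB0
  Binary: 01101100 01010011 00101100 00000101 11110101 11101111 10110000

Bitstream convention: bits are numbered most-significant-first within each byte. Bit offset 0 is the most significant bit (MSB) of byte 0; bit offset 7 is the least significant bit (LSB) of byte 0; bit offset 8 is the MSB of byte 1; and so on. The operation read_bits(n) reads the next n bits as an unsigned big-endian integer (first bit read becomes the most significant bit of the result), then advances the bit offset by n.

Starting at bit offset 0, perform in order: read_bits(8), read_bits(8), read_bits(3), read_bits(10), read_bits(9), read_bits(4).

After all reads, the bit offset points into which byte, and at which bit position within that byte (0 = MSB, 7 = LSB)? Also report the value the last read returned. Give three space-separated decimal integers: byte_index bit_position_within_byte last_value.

Answer: 5 2 7

Derivation:
Read 1: bits[0:8] width=8 -> value=108 (bin 01101100); offset now 8 = byte 1 bit 0; 48 bits remain
Read 2: bits[8:16] width=8 -> value=83 (bin 01010011); offset now 16 = byte 2 bit 0; 40 bits remain
Read 3: bits[16:19] width=3 -> value=1 (bin 001); offset now 19 = byte 2 bit 3; 37 bits remain
Read 4: bits[19:29] width=10 -> value=384 (bin 0110000000); offset now 29 = byte 3 bit 5; 27 bits remain
Read 5: bits[29:38] width=9 -> value=381 (bin 101111101); offset now 38 = byte 4 bit 6; 18 bits remain
Read 6: bits[38:42] width=4 -> value=7 (bin 0111); offset now 42 = byte 5 bit 2; 14 bits remain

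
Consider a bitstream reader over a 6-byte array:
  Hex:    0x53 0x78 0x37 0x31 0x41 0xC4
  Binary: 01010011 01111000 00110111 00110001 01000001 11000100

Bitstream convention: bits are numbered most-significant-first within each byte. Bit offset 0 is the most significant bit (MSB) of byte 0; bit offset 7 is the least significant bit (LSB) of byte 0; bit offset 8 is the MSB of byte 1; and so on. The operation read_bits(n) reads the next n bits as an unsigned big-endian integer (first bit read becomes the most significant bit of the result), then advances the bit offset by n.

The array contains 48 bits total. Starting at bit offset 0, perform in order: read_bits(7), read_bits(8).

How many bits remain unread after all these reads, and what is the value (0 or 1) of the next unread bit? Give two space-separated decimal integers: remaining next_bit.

Answer: 33 0

Derivation:
Read 1: bits[0:7] width=7 -> value=41 (bin 0101001); offset now 7 = byte 0 bit 7; 41 bits remain
Read 2: bits[7:15] width=8 -> value=188 (bin 10111100); offset now 15 = byte 1 bit 7; 33 bits remain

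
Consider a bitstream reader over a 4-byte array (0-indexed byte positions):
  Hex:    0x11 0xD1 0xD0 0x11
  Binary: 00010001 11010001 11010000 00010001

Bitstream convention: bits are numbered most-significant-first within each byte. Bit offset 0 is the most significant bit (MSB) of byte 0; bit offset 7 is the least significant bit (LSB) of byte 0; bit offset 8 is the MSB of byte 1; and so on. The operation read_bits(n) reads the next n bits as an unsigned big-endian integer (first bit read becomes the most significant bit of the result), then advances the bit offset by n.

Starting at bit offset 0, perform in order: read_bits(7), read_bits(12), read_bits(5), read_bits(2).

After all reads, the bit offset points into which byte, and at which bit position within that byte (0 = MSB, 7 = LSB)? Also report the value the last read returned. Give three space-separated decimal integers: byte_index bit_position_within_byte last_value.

Read 1: bits[0:7] width=7 -> value=8 (bin 0001000); offset now 7 = byte 0 bit 7; 25 bits remain
Read 2: bits[7:19] width=12 -> value=3726 (bin 111010001110); offset now 19 = byte 2 bit 3; 13 bits remain
Read 3: bits[19:24] width=5 -> value=16 (bin 10000); offset now 24 = byte 3 bit 0; 8 bits remain
Read 4: bits[24:26] width=2 -> value=0 (bin 00); offset now 26 = byte 3 bit 2; 6 bits remain

Answer: 3 2 0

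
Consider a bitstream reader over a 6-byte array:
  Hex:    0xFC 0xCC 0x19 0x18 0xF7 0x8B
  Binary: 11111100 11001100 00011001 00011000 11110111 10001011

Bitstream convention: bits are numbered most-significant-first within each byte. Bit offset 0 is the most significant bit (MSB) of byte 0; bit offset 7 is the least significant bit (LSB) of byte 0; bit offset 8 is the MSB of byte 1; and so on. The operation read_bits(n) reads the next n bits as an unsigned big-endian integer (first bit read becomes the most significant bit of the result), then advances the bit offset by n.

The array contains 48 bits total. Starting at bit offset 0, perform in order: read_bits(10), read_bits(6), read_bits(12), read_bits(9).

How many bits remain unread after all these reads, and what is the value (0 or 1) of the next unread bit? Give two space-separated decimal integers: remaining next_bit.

Answer: 11 1

Derivation:
Read 1: bits[0:10] width=10 -> value=1011 (bin 1111110011); offset now 10 = byte 1 bit 2; 38 bits remain
Read 2: bits[10:16] width=6 -> value=12 (bin 001100); offset now 16 = byte 2 bit 0; 32 bits remain
Read 3: bits[16:28] width=12 -> value=401 (bin 000110010001); offset now 28 = byte 3 bit 4; 20 bits remain
Read 4: bits[28:37] width=9 -> value=286 (bin 100011110); offset now 37 = byte 4 bit 5; 11 bits remain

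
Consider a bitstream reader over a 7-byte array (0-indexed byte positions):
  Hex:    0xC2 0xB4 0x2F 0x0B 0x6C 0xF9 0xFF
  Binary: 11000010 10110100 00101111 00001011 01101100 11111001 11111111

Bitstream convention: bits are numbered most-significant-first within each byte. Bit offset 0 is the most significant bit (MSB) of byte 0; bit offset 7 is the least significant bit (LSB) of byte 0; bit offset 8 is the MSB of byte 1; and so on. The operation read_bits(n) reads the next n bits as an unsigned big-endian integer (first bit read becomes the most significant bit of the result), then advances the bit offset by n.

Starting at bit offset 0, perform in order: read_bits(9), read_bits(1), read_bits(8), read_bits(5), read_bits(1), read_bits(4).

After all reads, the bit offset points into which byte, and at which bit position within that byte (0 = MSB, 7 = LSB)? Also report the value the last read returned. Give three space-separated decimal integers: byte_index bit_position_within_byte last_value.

Read 1: bits[0:9] width=9 -> value=389 (bin 110000101); offset now 9 = byte 1 bit 1; 47 bits remain
Read 2: bits[9:10] width=1 -> value=0 (bin 0); offset now 10 = byte 1 bit 2; 46 bits remain
Read 3: bits[10:18] width=8 -> value=208 (bin 11010000); offset now 18 = byte 2 bit 2; 38 bits remain
Read 4: bits[18:23] width=5 -> value=23 (bin 10111); offset now 23 = byte 2 bit 7; 33 bits remain
Read 5: bits[23:24] width=1 -> value=1 (bin 1); offset now 24 = byte 3 bit 0; 32 bits remain
Read 6: bits[24:28] width=4 -> value=0 (bin 0000); offset now 28 = byte 3 bit 4; 28 bits remain

Answer: 3 4 0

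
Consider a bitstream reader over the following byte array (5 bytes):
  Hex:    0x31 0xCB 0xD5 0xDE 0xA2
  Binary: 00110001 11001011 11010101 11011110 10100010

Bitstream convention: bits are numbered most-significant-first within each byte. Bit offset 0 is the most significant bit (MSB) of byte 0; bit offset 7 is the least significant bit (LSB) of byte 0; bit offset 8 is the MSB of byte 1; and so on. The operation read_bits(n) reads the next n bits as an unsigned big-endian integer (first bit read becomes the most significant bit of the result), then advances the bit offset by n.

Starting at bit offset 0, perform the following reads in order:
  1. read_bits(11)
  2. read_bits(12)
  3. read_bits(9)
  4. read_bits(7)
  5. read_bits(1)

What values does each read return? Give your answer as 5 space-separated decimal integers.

Answer: 398 1514 478 81 0

Derivation:
Read 1: bits[0:11] width=11 -> value=398 (bin 00110001110); offset now 11 = byte 1 bit 3; 29 bits remain
Read 2: bits[11:23] width=12 -> value=1514 (bin 010111101010); offset now 23 = byte 2 bit 7; 17 bits remain
Read 3: bits[23:32] width=9 -> value=478 (bin 111011110); offset now 32 = byte 4 bit 0; 8 bits remain
Read 4: bits[32:39] width=7 -> value=81 (bin 1010001); offset now 39 = byte 4 bit 7; 1 bits remain
Read 5: bits[39:40] width=1 -> value=0 (bin 0); offset now 40 = byte 5 bit 0; 0 bits remain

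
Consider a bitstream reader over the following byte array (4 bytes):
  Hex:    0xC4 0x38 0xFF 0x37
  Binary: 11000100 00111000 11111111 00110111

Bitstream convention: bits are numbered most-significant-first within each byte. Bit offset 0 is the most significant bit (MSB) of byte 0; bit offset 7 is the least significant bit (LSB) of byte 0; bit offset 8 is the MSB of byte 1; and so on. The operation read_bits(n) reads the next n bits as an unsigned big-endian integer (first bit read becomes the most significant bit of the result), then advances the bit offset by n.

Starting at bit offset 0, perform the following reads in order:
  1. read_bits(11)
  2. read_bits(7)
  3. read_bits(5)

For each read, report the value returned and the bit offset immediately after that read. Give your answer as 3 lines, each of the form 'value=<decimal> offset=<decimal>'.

Answer: value=1569 offset=11
value=99 offset=18
value=31 offset=23

Derivation:
Read 1: bits[0:11] width=11 -> value=1569 (bin 11000100001); offset now 11 = byte 1 bit 3; 21 bits remain
Read 2: bits[11:18] width=7 -> value=99 (bin 1100011); offset now 18 = byte 2 bit 2; 14 bits remain
Read 3: bits[18:23] width=5 -> value=31 (bin 11111); offset now 23 = byte 2 bit 7; 9 bits remain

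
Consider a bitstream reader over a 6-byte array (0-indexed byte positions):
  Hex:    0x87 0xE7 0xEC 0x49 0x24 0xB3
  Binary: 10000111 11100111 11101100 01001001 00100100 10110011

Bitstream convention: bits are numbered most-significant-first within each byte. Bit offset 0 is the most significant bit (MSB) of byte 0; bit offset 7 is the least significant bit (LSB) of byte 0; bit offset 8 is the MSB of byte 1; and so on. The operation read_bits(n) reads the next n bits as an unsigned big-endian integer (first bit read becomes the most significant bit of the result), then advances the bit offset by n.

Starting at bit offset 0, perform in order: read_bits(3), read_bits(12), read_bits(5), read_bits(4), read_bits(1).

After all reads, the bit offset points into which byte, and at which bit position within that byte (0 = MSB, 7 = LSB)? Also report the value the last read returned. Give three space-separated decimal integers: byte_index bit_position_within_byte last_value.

Read 1: bits[0:3] width=3 -> value=4 (bin 100); offset now 3 = byte 0 bit 3; 45 bits remain
Read 2: bits[3:15] width=12 -> value=1011 (bin 001111110011); offset now 15 = byte 1 bit 7; 33 bits remain
Read 3: bits[15:20] width=5 -> value=30 (bin 11110); offset now 20 = byte 2 bit 4; 28 bits remain
Read 4: bits[20:24] width=4 -> value=12 (bin 1100); offset now 24 = byte 3 bit 0; 24 bits remain
Read 5: bits[24:25] width=1 -> value=0 (bin 0); offset now 25 = byte 3 bit 1; 23 bits remain

Answer: 3 1 0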